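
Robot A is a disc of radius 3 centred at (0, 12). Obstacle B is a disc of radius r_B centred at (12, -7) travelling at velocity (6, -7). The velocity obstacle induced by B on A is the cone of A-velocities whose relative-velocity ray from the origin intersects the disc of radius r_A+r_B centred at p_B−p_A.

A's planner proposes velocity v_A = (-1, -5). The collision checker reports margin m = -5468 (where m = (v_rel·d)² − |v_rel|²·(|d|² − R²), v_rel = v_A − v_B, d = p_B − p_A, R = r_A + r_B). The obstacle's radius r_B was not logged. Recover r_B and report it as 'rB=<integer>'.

m = -5468
d = (12, -19);  v_rel = (-7, 2),  |v_rel|² = 53
v_rel×d = (-7)·(-19) − (2)·(12) = 109
since m = R²·53 − 109²:  R² = (11881 + -5468) / 53 = 121
R = √121 = 11  ⇒  r_B = 11 − 3 = 8

rB=8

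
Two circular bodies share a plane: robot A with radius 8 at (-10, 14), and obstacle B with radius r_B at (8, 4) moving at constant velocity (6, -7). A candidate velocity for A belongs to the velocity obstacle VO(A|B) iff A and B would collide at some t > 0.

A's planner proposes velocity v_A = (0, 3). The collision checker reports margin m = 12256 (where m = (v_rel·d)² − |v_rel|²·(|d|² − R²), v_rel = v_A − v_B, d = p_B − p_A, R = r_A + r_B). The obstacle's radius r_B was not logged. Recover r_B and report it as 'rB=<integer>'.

m = 12256
d = (18, -10);  v_rel = (-6, 10),  |v_rel|² = 136
v_rel×d = (-6)·(-10) − (10)·(18) = -120
since m = R²·136 − (-120)²:  R² = (14400 + 12256) / 136 = 196
R = √196 = 14  ⇒  r_B = 14 − 8 = 6

rB=6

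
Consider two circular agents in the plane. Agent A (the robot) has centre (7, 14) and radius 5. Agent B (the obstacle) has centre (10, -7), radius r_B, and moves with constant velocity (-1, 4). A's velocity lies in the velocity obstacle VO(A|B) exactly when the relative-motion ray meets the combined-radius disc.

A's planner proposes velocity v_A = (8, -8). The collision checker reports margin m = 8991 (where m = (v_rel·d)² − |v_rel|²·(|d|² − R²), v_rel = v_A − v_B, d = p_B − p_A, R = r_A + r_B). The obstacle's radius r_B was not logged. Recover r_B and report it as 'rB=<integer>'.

m = 8991
d = (3, -21);  v_rel = (9, -12),  |v_rel|² = 225
v_rel×d = (9)·(-21) − (-12)·(3) = -153
since m = R²·225 − (-153)²:  R² = (23409 + 8991) / 225 = 144
R = √144 = 12  ⇒  r_B = 12 − 5 = 7

rB=7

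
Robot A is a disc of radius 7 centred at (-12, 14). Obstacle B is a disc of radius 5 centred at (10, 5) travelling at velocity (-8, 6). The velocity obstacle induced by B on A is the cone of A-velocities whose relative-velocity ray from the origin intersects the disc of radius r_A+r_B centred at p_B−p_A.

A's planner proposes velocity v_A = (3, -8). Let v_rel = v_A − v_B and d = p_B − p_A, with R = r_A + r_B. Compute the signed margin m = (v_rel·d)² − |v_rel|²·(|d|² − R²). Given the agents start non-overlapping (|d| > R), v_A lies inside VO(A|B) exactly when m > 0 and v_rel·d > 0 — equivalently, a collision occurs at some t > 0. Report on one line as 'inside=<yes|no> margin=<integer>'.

d = (22, -9),  |d|² = 565;  R = 7+5 = 12,  c = 565−12² = 421
v_rel = (11, -14),  |v_rel|² = 317;  v_rel·d = (11)·(22) + (-14)·(-9) = 368
317·t² − 736·t + 421 = 0  ⇒  m = 368² − 317·421 = 1967
m = 1967 > 0,  v_rel·d = 368 > 0  ⇒  inside

inside=yes margin=1967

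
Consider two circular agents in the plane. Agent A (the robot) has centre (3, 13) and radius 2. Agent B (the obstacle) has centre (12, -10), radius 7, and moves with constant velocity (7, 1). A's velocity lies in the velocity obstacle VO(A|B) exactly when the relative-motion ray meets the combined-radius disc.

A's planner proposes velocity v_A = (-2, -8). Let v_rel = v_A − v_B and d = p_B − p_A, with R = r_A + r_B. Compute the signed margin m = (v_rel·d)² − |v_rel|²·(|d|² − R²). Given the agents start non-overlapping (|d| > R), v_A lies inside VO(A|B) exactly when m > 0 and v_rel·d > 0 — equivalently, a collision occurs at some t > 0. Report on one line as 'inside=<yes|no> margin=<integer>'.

d = (9, -23),  |d|² = 610;  R = 2+7 = 9,  c = 610−9² = 529
v_rel = (-9, -9),  |v_rel|² = 162;  v_rel·d = (-9)·(9) + (-9)·(-23) = 126
162·t² − 252·t + 529 = 0  ⇒  m = 126² − 162·529 = -69822
m = -69822 < 0,  v_rel·d = 126 > 0  ⇒  outside

inside=no margin=-69822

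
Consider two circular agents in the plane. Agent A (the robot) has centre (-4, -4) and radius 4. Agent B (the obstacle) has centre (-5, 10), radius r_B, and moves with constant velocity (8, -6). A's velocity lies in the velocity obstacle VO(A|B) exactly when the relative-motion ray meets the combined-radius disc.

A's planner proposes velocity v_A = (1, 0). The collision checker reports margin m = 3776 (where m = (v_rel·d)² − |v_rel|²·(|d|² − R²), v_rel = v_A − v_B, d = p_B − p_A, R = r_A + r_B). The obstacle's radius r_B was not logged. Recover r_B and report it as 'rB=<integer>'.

m = 3776
d = (-1, 14);  v_rel = (-7, 6),  |v_rel|² = 85
v_rel×d = (-7)·(14) − (6)·(-1) = -92
since m = R²·85 − (-92)²:  R² = (8464 + 3776) / 85 = 144
R = √144 = 12  ⇒  r_B = 12 − 4 = 8

rB=8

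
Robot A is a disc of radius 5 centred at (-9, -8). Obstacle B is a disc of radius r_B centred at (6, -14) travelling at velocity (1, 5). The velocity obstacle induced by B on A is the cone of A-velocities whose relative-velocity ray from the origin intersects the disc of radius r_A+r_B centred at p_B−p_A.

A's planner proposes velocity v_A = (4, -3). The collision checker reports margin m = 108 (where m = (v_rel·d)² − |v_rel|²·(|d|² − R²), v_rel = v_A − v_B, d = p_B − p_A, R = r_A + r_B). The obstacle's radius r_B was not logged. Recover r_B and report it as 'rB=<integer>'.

m = 108
d = (15, -6);  v_rel = (3, -8),  |v_rel|² = 73
v_rel×d = (3)·(-6) − (-8)·(15) = 102
since m = R²·73 − 102²:  R² = (10404 + 108) / 73 = 144
R = √144 = 12  ⇒  r_B = 12 − 5 = 7

rB=7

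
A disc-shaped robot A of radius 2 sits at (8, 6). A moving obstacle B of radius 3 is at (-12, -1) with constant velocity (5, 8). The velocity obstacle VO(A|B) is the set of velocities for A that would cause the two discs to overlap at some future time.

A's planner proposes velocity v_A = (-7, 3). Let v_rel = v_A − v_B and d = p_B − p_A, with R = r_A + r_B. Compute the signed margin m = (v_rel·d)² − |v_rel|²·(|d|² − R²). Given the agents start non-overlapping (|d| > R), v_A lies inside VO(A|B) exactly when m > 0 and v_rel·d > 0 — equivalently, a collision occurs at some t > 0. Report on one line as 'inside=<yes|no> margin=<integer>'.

d = (-20, -7),  |d|² = 449;  R = 2+3 = 5,  c = 449−5² = 424
v_rel = (-12, -5),  |v_rel|² = 169;  v_rel·d = (-12)·(-20) + (-5)·(-7) = 275
169·t² − 550·t + 424 = 0  ⇒  m = 275² − 169·424 = 3969
m = 3969 > 0,  v_rel·d = 275 > 0  ⇒  inside

inside=yes margin=3969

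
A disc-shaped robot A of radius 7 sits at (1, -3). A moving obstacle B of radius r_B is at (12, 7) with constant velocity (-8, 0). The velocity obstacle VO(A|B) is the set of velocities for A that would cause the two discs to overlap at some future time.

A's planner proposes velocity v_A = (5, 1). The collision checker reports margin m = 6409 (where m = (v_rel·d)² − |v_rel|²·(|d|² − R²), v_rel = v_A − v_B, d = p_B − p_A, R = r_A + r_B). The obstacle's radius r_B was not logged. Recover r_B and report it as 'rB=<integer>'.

m = 6409
d = (11, 10);  v_rel = (13, 1),  |v_rel|² = 170
v_rel×d = (13)·(10) − (1)·(11) = 119
since m = R²·170 − 119²:  R² = (14161 + 6409) / 170 = 121
R = √121 = 11  ⇒  r_B = 11 − 7 = 4

rB=4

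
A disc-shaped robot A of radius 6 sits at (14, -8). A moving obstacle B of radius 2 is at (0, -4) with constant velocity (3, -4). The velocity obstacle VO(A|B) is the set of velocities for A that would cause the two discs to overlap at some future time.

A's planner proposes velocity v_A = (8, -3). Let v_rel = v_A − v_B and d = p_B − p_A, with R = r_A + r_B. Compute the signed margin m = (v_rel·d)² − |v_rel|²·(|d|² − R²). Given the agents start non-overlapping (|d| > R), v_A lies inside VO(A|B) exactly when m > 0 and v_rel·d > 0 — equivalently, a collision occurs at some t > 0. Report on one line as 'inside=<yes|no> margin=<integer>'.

d = (-14, 4),  |d|² = 212;  R = 6+2 = 8,  c = 212−8² = 148
v_rel = (5, 1),  |v_rel|² = 26;  v_rel·d = (5)·(-14) + (1)·(4) = -66
26·t² + 132·t + 148 = 0  ⇒  m = (-66)² − 26·148 = 508
m = 508 > 0,  v_rel·d = -66 < 0  ⇒  outside

inside=no margin=508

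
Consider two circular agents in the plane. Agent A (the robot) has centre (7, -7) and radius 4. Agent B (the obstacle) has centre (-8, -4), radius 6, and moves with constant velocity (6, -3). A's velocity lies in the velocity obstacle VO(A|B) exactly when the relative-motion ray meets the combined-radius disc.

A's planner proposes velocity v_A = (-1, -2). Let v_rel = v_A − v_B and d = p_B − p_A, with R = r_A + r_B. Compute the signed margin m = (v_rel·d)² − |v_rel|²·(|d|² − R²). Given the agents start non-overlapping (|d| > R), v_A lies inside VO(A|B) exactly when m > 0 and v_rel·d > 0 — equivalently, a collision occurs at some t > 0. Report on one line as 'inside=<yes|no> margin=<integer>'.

d = (-15, 3),  |d|² = 234;  R = 4+6 = 10,  c = 234−10² = 134
v_rel = (-7, 1),  |v_rel|² = 50;  v_rel·d = (-7)·(-15) + (1)·(3) = 108
50·t² − 216·t + 134 = 0  ⇒  m = 108² − 50·134 = 4964
m = 4964 > 0,  v_rel·d = 108 > 0  ⇒  inside

inside=yes margin=4964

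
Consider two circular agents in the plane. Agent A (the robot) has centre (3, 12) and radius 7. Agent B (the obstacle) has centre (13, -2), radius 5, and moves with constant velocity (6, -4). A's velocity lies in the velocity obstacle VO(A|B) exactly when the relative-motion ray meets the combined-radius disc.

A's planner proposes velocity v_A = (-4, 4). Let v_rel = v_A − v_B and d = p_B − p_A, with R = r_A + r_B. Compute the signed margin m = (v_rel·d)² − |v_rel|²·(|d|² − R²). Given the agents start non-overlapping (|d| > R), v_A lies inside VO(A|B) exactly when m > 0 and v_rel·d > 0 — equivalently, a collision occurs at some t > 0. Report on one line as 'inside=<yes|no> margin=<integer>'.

d = (10, -14),  |d|² = 296;  R = 7+5 = 12,  c = 296−12² = 152
v_rel = (-10, 8),  |v_rel|² = 164;  v_rel·d = (-10)·(10) + (8)·(-14) = -212
164·t² + 424·t + 152 = 0  ⇒  m = (-212)² − 164·152 = 20016
m = 20016 > 0,  v_rel·d = -212 < 0  ⇒  outside

inside=no margin=20016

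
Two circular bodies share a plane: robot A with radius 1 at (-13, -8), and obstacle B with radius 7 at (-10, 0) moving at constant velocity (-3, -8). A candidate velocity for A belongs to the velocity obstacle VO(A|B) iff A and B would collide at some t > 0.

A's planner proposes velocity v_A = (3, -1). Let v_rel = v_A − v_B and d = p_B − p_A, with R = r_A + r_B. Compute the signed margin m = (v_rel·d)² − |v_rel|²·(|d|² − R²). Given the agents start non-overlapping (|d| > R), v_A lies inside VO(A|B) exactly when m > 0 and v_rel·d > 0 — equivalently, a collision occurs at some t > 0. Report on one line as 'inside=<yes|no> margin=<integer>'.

d = (3, 8),  |d|² = 73;  R = 1+7 = 8,  c = 73−8² = 9
v_rel = (6, 7),  |v_rel|² = 85;  v_rel·d = (6)·(3) + (7)·(8) = 74
85·t² − 148·t + 9 = 0  ⇒  m = 74² − 85·9 = 4711
m = 4711 > 0,  v_rel·d = 74 > 0  ⇒  inside

inside=yes margin=4711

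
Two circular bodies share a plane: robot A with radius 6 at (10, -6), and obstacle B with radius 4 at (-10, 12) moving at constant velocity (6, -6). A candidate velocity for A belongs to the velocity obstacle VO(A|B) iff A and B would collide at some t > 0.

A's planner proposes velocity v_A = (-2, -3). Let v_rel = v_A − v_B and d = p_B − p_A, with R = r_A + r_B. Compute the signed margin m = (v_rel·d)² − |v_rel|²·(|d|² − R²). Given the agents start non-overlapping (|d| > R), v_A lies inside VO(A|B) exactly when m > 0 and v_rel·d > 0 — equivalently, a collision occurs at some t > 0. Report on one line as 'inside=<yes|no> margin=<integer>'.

d = (-20, 18),  |d|² = 724;  R = 6+4 = 10,  c = 724−10² = 624
v_rel = (-8, 3),  |v_rel|² = 73;  v_rel·d = (-8)·(-20) + (3)·(18) = 214
73·t² − 428·t + 624 = 0  ⇒  m = 214² − 73·624 = 244
m = 244 > 0,  v_rel·d = 214 > 0  ⇒  inside

inside=yes margin=244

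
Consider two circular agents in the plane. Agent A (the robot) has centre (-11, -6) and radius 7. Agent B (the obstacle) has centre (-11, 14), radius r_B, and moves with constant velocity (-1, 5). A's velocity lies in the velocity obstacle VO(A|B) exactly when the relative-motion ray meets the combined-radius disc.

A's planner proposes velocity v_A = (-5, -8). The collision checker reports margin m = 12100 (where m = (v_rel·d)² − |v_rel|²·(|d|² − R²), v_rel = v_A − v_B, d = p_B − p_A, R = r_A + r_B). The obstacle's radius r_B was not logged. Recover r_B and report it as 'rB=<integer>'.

m = 12100
d = (0, 20);  v_rel = (-4, -13),  |v_rel|² = 185
v_rel×d = (-4)·(20) − (-13)·(0) = -80
since m = R²·185 − (-80)²:  R² = (6400 + 12100) / 185 = 100
R = √100 = 10  ⇒  r_B = 10 − 7 = 3

rB=3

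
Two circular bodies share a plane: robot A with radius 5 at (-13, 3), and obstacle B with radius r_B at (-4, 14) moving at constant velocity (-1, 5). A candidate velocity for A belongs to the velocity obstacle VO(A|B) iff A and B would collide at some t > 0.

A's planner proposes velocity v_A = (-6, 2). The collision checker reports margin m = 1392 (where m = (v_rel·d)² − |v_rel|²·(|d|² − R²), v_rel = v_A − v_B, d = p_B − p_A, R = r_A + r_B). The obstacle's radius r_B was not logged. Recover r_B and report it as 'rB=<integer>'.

m = 1392
d = (9, 11);  v_rel = (-5, -3),  |v_rel|² = 34
v_rel×d = (-5)·(11) − (-3)·(9) = -28
since m = R²·34 − (-28)²:  R² = (784 + 1392) / 34 = 64
R = √64 = 8  ⇒  r_B = 8 − 5 = 3

rB=3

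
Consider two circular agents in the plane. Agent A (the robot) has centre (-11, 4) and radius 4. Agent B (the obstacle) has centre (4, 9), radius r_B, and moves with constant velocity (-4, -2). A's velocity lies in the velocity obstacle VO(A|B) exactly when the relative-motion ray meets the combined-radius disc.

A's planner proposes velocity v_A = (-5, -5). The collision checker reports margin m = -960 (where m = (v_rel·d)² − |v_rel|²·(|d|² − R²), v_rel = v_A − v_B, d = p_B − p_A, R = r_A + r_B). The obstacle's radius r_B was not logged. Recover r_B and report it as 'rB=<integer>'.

m = -960
d = (15, 5);  v_rel = (-1, -3),  |v_rel|² = 10
v_rel×d = (-1)·(5) − (-3)·(15) = 40
since m = R²·10 − 40²:  R² = (1600 + -960) / 10 = 64
R = √64 = 8  ⇒  r_B = 8 − 4 = 4

rB=4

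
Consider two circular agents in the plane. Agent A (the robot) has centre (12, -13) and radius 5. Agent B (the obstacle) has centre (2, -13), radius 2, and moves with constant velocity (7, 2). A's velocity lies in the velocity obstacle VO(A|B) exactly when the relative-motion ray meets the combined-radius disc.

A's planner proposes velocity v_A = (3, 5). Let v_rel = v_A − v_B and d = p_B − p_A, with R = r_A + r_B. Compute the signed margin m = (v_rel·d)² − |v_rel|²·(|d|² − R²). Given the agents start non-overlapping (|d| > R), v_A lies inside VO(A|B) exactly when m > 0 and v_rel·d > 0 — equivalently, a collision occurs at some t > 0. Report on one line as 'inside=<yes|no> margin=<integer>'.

d = (-10, 0),  |d|² = 100;  R = 5+2 = 7,  c = 100−7² = 51
v_rel = (-4, 3),  |v_rel|² = 25;  v_rel·d = (-4)·(-10) + (3)·(0) = 40
25·t² − 80·t + 51 = 0  ⇒  m = 40² − 25·51 = 325
m = 325 > 0,  v_rel·d = 40 > 0  ⇒  inside

inside=yes margin=325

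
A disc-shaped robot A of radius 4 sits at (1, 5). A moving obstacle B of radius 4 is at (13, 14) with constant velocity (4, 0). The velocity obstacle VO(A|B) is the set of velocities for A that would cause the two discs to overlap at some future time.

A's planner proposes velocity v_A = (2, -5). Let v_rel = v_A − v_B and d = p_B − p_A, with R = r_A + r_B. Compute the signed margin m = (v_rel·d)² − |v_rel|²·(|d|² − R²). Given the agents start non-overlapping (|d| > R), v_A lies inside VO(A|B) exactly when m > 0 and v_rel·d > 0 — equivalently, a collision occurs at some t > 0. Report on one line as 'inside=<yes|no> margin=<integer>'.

d = (12, 9),  |d|² = 225;  R = 4+4 = 8,  c = 225−8² = 161
v_rel = (-2, -5),  |v_rel|² = 29;  v_rel·d = (-2)·(12) + (-5)·(9) = -69
29·t² + 138·t + 161 = 0  ⇒  m = (-69)² − 29·161 = 92
m = 92 > 0,  v_rel·d = -69 < 0  ⇒  outside

inside=no margin=92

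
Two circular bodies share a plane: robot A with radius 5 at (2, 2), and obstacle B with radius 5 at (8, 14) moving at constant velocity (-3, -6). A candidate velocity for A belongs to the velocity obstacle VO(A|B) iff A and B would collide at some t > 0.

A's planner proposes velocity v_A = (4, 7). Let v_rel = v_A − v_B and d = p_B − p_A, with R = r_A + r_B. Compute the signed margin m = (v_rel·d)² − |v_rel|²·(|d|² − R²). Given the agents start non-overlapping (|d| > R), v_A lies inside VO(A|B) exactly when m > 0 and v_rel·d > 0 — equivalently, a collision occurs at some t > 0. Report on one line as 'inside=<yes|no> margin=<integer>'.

d = (6, 12),  |d|² = 180;  R = 5+5 = 10,  c = 180−10² = 80
v_rel = (7, 13),  |v_rel|² = 218;  v_rel·d = (7)·(6) + (13)·(12) = 198
218·t² − 396·t + 80 = 0  ⇒  m = 198² − 218·80 = 21764
m = 21764 > 0,  v_rel·d = 198 > 0  ⇒  inside

inside=yes margin=21764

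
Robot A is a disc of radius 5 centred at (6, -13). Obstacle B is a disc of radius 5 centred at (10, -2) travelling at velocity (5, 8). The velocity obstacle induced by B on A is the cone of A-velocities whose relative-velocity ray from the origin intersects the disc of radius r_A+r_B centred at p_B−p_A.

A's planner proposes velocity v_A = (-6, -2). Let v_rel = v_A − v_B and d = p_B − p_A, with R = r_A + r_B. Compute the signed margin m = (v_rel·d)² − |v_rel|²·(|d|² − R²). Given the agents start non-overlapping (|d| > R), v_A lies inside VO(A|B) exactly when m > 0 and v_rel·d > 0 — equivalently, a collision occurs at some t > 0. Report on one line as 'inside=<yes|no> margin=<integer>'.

d = (4, 11),  |d|² = 137;  R = 5+5 = 10,  c = 137−10² = 37
v_rel = (-11, -10),  |v_rel|² = 221;  v_rel·d = (-11)·(4) + (-10)·(11) = -154
221·t² + 308·t + 37 = 0  ⇒  m = (-154)² − 221·37 = 15539
m = 15539 > 0,  v_rel·d = -154 < 0  ⇒  outside

inside=no margin=15539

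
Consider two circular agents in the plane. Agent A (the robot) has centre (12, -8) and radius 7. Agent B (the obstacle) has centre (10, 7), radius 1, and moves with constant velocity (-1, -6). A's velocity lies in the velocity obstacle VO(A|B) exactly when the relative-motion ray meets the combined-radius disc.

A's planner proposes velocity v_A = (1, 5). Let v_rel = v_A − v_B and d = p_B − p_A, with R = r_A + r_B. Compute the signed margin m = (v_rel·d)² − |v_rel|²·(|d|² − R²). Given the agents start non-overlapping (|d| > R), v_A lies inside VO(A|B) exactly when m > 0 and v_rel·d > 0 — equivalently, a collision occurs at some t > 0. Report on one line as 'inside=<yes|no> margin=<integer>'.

d = (-2, 15),  |d|² = 229;  R = 7+1 = 8,  c = 229−8² = 165
v_rel = (2, 11),  |v_rel|² = 125;  v_rel·d = (2)·(-2) + (11)·(15) = 161
125·t² − 322·t + 165 = 0  ⇒  m = 161² − 125·165 = 5296
m = 5296 > 0,  v_rel·d = 161 > 0  ⇒  inside

inside=yes margin=5296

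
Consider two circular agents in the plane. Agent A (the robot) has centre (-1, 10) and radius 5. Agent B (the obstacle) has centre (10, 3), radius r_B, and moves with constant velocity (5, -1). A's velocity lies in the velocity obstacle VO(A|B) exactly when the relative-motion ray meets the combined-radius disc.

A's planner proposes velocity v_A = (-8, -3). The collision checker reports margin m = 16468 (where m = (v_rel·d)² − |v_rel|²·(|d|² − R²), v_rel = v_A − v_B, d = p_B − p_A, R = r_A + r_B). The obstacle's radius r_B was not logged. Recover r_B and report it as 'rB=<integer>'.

m = 16468
d = (11, -7);  v_rel = (-13, -2),  |v_rel|² = 173
v_rel×d = (-13)·(-7) − (-2)·(11) = 113
since m = R²·173 − 113²:  R² = (12769 + 16468) / 173 = 169
R = √169 = 13  ⇒  r_B = 13 − 5 = 8

rB=8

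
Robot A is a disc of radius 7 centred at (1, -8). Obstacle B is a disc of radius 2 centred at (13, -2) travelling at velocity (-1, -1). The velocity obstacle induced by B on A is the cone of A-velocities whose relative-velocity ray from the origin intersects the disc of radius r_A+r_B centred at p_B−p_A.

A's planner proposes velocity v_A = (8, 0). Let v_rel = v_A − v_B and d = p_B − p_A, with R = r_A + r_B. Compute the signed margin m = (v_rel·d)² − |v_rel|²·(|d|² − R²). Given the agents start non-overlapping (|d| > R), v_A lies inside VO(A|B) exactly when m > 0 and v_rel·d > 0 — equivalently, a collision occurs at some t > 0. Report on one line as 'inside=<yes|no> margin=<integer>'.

d = (12, 6),  |d|² = 180;  R = 7+2 = 9,  c = 180−9² = 99
v_rel = (9, 1),  |v_rel|² = 82;  v_rel·d = (9)·(12) + (1)·(6) = 114
82·t² − 228·t + 99 = 0  ⇒  m = 114² − 82·99 = 4878
m = 4878 > 0,  v_rel·d = 114 > 0  ⇒  inside

inside=yes margin=4878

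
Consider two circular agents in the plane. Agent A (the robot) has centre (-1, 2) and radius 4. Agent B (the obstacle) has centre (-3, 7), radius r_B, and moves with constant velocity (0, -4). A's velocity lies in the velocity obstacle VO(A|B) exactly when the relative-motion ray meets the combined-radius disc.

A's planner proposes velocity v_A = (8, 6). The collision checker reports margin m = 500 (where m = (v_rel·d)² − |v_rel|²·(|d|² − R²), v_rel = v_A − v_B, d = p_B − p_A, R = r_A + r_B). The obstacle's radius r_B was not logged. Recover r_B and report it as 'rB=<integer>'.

m = 500
d = (-2, 5);  v_rel = (8, 10),  |v_rel|² = 164
v_rel×d = (8)·(5) − (10)·(-2) = 60
since m = R²·164 − 60²:  R² = (3600 + 500) / 164 = 25
R = √25 = 5  ⇒  r_B = 5 − 4 = 1

rB=1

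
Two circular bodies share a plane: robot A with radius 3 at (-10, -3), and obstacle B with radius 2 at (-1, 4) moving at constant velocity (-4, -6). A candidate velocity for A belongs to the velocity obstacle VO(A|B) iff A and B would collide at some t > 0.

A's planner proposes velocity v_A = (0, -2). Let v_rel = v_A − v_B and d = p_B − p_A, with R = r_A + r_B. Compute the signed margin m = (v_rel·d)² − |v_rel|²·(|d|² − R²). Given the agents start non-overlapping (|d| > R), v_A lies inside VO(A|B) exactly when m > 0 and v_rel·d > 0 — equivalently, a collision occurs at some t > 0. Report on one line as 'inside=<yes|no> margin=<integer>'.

d = (9, 7),  |d|² = 130;  R = 3+2 = 5,  c = 130−5² = 105
v_rel = (4, 4),  |v_rel|² = 32;  v_rel·d = (4)·(9) + (4)·(7) = 64
32·t² − 128·t + 105 = 0  ⇒  m = 64² − 32·105 = 736
m = 736 > 0,  v_rel·d = 64 > 0  ⇒  inside

inside=yes margin=736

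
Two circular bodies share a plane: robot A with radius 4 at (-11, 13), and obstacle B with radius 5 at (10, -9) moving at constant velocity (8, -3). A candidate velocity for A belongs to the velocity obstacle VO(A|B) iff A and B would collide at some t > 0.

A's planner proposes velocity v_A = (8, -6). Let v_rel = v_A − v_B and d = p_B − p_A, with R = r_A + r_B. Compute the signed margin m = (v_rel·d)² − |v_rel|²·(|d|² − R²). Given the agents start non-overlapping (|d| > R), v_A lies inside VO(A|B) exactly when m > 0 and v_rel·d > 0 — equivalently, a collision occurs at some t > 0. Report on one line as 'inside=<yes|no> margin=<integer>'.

d = (21, -22),  |d|² = 925;  R = 4+5 = 9,  c = 925−9² = 844
v_rel = (0, -3),  |v_rel|² = 9;  v_rel·d = (0)·(21) + (-3)·(-22) = 66
9·t² − 132·t + 844 = 0  ⇒  m = 66² − 9·844 = -3240
m = -3240 < 0,  v_rel·d = 66 > 0  ⇒  outside

inside=no margin=-3240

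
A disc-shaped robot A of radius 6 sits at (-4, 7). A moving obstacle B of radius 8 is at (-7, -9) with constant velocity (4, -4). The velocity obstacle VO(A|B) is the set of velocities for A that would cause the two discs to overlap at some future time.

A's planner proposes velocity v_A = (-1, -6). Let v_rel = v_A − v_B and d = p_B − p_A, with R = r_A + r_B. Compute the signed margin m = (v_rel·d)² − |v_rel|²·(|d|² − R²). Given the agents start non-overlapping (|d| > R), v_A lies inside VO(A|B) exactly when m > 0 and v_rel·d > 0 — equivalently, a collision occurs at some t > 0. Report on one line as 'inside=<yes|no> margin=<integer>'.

d = (-3, -16),  |d|² = 265;  R = 6+8 = 14,  c = 265−14² = 69
v_rel = (-5, -2),  |v_rel|² = 29;  v_rel·d = (-5)·(-3) + (-2)·(-16) = 47
29·t² − 94·t + 69 = 0  ⇒  m = 47² − 29·69 = 208
m = 208 > 0,  v_rel·d = 47 > 0  ⇒  inside

inside=yes margin=208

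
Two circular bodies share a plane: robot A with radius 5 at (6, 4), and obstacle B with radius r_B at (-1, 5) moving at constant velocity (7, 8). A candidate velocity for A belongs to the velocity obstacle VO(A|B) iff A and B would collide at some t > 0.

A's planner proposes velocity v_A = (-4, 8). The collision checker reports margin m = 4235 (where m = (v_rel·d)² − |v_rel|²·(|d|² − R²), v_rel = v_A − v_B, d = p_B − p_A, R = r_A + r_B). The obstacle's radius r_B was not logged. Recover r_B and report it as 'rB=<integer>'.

m = 4235
d = (-7, 1);  v_rel = (-11, 0),  |v_rel|² = 121
v_rel×d = (-11)·(1) − (0)·(-7) = -11
since m = R²·121 − (-11)²:  R² = (121 + 4235) / 121 = 36
R = √36 = 6  ⇒  r_B = 6 − 5 = 1

rB=1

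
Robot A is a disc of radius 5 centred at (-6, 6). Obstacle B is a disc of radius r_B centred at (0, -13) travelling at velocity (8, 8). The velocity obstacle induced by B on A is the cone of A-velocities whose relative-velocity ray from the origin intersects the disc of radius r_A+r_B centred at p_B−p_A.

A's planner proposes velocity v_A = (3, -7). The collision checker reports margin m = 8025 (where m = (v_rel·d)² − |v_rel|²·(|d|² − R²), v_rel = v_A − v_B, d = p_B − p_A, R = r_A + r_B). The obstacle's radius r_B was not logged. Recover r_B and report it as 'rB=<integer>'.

m = 8025
d = (6, -19);  v_rel = (-5, -15),  |v_rel|² = 250
v_rel×d = (-5)·(-19) − (-15)·(6) = 185
since m = R²·250 − 185²:  R² = (34225 + 8025) / 250 = 169
R = √169 = 13  ⇒  r_B = 13 − 5 = 8

rB=8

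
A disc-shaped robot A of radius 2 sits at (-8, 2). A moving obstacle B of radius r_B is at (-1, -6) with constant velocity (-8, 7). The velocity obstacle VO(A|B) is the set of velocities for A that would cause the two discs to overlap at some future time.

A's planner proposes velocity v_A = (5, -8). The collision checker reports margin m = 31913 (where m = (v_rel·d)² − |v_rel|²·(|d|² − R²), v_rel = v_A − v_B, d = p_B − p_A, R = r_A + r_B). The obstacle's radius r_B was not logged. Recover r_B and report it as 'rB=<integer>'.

m = 31913
d = (7, -8);  v_rel = (13, -15),  |v_rel|² = 394
v_rel×d = (13)·(-8) − (-15)·(7) = 1
since m = R²·394 − 1²:  R² = (1 + 31913) / 394 = 81
R = √81 = 9  ⇒  r_B = 9 − 2 = 7

rB=7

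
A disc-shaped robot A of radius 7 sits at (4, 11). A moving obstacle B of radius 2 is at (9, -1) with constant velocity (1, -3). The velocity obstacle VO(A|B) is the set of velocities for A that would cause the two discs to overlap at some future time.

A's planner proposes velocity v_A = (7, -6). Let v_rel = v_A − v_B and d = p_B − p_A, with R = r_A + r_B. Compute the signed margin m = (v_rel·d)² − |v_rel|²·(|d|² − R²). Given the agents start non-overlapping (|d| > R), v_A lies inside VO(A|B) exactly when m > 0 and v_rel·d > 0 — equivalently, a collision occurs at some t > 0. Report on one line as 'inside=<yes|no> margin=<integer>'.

d = (5, -12),  |d|² = 169;  R = 7+2 = 9,  c = 169−9² = 88
v_rel = (6, -3),  |v_rel|² = 45;  v_rel·d = (6)·(5) + (-3)·(-12) = 66
45·t² − 132·t + 88 = 0  ⇒  m = 66² − 45·88 = 396
m = 396 > 0,  v_rel·d = 66 > 0  ⇒  inside

inside=yes margin=396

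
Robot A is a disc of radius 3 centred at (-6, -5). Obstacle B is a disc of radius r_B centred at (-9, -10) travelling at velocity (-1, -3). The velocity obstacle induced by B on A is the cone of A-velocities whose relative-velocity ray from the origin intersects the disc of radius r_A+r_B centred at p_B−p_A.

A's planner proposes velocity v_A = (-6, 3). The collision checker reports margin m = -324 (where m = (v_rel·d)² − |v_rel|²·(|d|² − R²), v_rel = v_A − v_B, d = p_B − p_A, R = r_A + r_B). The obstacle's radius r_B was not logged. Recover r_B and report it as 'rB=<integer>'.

m = -324
d = (-3, -5);  v_rel = (-5, 6),  |v_rel|² = 61
v_rel×d = (-5)·(-5) − (6)·(-3) = 43
since m = R²·61 − 43²:  R² = (1849 + -324) / 61 = 25
R = √25 = 5  ⇒  r_B = 5 − 3 = 2

rB=2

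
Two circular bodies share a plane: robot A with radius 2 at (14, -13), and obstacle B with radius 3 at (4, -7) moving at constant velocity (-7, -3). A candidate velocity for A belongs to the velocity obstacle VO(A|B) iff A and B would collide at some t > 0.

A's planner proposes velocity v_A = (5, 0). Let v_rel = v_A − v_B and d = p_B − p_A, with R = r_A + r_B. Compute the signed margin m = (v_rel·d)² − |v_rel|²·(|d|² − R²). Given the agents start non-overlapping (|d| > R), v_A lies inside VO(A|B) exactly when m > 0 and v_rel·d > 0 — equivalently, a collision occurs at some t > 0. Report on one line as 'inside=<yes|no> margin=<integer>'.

d = (-10, 6),  |d|² = 136;  R = 2+3 = 5,  c = 136−5² = 111
v_rel = (12, 3),  |v_rel|² = 153;  v_rel·d = (12)·(-10) + (3)·(6) = -102
153·t² + 204·t + 111 = 0  ⇒  m = (-102)² − 153·111 = -6579
m = -6579 < 0,  v_rel·d = -102 < 0  ⇒  outside

inside=no margin=-6579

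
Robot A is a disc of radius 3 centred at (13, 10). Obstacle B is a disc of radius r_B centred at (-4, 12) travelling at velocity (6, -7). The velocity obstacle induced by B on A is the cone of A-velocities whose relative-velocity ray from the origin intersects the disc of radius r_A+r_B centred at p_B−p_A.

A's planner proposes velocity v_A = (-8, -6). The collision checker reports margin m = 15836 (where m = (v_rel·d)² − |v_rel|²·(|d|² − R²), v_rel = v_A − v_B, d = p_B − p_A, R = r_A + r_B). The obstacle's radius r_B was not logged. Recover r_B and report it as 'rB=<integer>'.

m = 15836
d = (-17, 2);  v_rel = (-14, 1),  |v_rel|² = 197
v_rel×d = (-14)·(2) − (1)·(-17) = -11
since m = R²·197 − (-11)²:  R² = (121 + 15836) / 197 = 81
R = √81 = 9  ⇒  r_B = 9 − 3 = 6

rB=6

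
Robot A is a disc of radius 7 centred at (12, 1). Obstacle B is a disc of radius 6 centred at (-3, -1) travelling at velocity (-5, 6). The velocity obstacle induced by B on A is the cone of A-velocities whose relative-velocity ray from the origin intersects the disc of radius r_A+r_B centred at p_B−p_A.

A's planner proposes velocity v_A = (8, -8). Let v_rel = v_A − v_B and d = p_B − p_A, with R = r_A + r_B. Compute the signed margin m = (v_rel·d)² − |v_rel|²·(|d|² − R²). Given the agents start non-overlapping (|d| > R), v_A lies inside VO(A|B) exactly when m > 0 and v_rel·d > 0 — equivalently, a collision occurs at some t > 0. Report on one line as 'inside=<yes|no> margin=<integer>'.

d = (-15, -2),  |d|² = 229;  R = 7+6 = 13,  c = 229−13² = 60
v_rel = (13, -14),  |v_rel|² = 365;  v_rel·d = (13)·(-15) + (-14)·(-2) = -167
365·t² + 334·t + 60 = 0  ⇒  m = (-167)² − 365·60 = 5989
m = 5989 > 0,  v_rel·d = -167 < 0  ⇒  outside

inside=no margin=5989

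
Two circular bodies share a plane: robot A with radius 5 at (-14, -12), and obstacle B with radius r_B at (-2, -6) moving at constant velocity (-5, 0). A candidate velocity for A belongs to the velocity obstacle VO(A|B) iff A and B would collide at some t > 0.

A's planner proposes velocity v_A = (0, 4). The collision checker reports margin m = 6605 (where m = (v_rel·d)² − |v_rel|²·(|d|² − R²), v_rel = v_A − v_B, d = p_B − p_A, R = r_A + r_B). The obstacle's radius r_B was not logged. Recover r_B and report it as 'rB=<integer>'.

m = 6605
d = (12, 6);  v_rel = (5, 4),  |v_rel|² = 41
v_rel×d = (5)·(6) − (4)·(12) = -18
since m = R²·41 − (-18)²:  R² = (324 + 6605) / 41 = 169
R = √169 = 13  ⇒  r_B = 13 − 5 = 8

rB=8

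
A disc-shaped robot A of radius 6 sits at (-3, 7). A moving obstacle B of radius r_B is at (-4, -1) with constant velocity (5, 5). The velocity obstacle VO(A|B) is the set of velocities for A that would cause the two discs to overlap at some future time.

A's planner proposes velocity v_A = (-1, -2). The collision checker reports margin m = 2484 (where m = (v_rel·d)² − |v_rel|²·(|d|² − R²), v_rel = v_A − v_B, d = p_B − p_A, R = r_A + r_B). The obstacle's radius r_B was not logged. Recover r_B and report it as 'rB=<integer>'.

m = 2484
d = (-1, -8);  v_rel = (-6, -7),  |v_rel|² = 85
v_rel×d = (-6)·(-8) − (-7)·(-1) = 41
since m = R²·85 − 41²:  R² = (1681 + 2484) / 85 = 49
R = √49 = 7  ⇒  r_B = 7 − 6 = 1

rB=1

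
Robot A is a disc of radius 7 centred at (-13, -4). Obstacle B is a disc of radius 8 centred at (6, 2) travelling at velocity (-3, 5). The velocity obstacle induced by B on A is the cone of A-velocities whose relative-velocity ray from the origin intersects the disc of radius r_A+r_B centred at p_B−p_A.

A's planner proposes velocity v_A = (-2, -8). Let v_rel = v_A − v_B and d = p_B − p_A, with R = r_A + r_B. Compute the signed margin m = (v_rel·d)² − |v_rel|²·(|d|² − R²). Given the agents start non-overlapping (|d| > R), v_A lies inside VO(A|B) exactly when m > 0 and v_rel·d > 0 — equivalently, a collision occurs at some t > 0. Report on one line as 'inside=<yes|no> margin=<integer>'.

d = (19, 6),  |d|² = 397;  R = 7+8 = 15,  c = 397−15² = 172
v_rel = (1, -13),  |v_rel|² = 170;  v_rel·d = (1)·(19) + (-13)·(6) = -59
170·t² + 118·t + 172 = 0  ⇒  m = (-59)² − 170·172 = -25759
m = -25759 < 0,  v_rel·d = -59 < 0  ⇒  outside

inside=no margin=-25759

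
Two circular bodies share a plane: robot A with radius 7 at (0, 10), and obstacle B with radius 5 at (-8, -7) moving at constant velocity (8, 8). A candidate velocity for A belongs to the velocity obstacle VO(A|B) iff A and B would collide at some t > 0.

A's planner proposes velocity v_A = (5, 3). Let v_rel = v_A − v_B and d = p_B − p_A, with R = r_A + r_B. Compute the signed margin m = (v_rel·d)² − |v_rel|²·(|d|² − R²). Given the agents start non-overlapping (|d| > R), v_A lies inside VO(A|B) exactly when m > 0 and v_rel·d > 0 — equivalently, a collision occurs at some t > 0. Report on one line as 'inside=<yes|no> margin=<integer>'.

d = (-8, -17),  |d|² = 353;  R = 7+5 = 12,  c = 353−12² = 209
v_rel = (-3, -5),  |v_rel|² = 34;  v_rel·d = (-3)·(-8) + (-5)·(-17) = 109
34·t² − 218·t + 209 = 0  ⇒  m = 109² − 34·209 = 4775
m = 4775 > 0,  v_rel·d = 109 > 0  ⇒  inside

inside=yes margin=4775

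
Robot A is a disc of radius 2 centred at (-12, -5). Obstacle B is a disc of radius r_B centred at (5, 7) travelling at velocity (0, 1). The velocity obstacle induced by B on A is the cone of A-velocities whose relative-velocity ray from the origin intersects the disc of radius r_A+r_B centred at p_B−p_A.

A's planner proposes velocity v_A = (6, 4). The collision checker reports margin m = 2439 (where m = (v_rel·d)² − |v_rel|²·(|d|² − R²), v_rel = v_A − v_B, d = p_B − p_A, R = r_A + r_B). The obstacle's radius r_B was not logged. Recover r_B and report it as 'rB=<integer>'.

m = 2439
d = (17, 12);  v_rel = (6, 3),  |v_rel|² = 45
v_rel×d = (6)·(12) − (3)·(17) = 21
since m = R²·45 − 21²:  R² = (441 + 2439) / 45 = 64
R = √64 = 8  ⇒  r_B = 8 − 2 = 6

rB=6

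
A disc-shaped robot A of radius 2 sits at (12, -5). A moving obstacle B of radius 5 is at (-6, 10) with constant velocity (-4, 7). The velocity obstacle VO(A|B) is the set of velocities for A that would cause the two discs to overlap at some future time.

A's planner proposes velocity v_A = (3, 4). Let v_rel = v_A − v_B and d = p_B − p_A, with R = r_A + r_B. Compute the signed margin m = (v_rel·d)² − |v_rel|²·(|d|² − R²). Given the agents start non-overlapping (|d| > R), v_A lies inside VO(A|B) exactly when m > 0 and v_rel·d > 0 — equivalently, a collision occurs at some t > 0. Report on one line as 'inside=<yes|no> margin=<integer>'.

d = (-18, 15),  |d|² = 549;  R = 2+5 = 7,  c = 549−7² = 500
v_rel = (7, -3),  |v_rel|² = 58;  v_rel·d = (7)·(-18) + (-3)·(15) = -171
58·t² + 342·t + 500 = 0  ⇒  m = (-171)² − 58·500 = 241
m = 241 > 0,  v_rel·d = -171 < 0  ⇒  outside

inside=no margin=241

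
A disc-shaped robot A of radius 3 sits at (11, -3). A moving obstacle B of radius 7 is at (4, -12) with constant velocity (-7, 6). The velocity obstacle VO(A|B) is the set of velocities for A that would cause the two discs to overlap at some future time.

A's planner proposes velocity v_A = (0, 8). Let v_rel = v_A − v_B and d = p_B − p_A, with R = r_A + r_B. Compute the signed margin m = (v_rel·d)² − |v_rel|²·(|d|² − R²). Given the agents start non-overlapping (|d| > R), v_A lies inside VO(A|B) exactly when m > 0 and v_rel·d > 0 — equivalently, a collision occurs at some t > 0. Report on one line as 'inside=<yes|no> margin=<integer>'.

d = (-7, -9),  |d|² = 130;  R = 3+7 = 10,  c = 130−10² = 30
v_rel = (7, 2),  |v_rel|² = 53;  v_rel·d = (7)·(-7) + (2)·(-9) = -67
53·t² + 134·t + 30 = 0  ⇒  m = (-67)² − 53·30 = 2899
m = 2899 > 0,  v_rel·d = -67 < 0  ⇒  outside

inside=no margin=2899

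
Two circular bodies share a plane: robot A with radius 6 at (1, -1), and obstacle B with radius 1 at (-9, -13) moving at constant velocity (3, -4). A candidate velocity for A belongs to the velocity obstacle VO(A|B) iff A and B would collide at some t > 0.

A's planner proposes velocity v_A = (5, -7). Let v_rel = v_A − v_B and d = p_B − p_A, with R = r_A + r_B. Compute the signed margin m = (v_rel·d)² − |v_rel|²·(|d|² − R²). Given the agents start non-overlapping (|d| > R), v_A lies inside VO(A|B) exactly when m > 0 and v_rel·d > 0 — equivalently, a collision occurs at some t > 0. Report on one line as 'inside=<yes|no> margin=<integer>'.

d = (-10, -12),  |d|² = 244;  R = 6+1 = 7,  c = 244−7² = 195
v_rel = (2, -3),  |v_rel|² = 13;  v_rel·d = (2)·(-10) + (-3)·(-12) = 16
13·t² − 32·t + 195 = 0  ⇒  m = 16² − 13·195 = -2279
m = -2279 < 0,  v_rel·d = 16 > 0  ⇒  outside

inside=no margin=-2279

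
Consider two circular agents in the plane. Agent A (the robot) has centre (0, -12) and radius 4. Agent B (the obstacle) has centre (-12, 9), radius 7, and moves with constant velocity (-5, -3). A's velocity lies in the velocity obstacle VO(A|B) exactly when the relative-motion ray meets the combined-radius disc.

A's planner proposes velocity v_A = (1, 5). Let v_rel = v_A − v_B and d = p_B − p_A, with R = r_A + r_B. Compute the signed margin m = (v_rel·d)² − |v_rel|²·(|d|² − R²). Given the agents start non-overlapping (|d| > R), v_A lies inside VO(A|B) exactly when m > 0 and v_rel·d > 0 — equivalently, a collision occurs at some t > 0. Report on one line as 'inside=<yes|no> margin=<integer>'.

d = (-12, 21),  |d|² = 585;  R = 4+7 = 11,  c = 585−11² = 464
v_rel = (6, 8),  |v_rel|² = 100;  v_rel·d = (6)·(-12) + (8)·(21) = 96
100·t² − 192·t + 464 = 0  ⇒  m = 96² − 100·464 = -37184
m = -37184 < 0,  v_rel·d = 96 > 0  ⇒  outside

inside=no margin=-37184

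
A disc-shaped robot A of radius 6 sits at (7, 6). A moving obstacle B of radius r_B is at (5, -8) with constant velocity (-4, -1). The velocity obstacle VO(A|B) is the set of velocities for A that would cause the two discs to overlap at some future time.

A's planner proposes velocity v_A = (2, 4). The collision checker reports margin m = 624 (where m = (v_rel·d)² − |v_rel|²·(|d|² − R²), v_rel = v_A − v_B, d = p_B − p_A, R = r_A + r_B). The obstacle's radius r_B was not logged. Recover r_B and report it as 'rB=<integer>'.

m = 624
d = (-2, -14);  v_rel = (6, 5),  |v_rel|² = 61
v_rel×d = (6)·(-14) − (5)·(-2) = -74
since m = R²·61 − (-74)²:  R² = (5476 + 624) / 61 = 100
R = √100 = 10  ⇒  r_B = 10 − 6 = 4

rB=4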